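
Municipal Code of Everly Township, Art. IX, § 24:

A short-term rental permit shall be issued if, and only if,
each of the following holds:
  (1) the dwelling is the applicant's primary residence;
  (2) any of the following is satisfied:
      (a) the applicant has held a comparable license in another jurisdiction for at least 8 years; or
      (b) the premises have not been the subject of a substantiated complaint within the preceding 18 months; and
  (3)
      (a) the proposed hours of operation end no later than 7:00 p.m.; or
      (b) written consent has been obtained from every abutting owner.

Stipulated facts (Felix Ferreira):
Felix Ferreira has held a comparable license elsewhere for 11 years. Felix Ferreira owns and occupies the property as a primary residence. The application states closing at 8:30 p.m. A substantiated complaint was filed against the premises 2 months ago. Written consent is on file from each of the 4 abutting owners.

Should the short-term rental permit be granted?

(1) primary residence — satisfied.
(a) prior license ≥ 8 yr — satisfied.
(b) no complaint in 18 mo. — fails.
(2): T OR F → true.
(a) closes by 7 p.m. — not satisfied.
(b) all abutters consent — satisfied.
(3): F OR T → true.
Overall = T AND T AND T = true.

Yes — granted.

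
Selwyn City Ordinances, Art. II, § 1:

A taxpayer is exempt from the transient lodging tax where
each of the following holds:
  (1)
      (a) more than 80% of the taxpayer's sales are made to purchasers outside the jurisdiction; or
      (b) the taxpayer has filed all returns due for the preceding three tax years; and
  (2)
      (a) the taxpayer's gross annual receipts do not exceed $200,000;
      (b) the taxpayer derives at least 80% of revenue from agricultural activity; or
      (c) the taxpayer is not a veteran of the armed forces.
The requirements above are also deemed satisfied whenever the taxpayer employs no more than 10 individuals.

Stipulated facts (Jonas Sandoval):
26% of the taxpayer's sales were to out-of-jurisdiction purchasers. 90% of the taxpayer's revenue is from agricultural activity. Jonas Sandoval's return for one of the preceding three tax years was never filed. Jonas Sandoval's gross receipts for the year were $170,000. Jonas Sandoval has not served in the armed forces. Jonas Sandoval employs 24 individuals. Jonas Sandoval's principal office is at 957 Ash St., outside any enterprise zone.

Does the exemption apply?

(a) >80% out-of-jur. sales — not satisfied.
(b) returns current — not satisfied.
(1): F OR F → false.
(a) receipts ≤ $200,000 — met.
(b) ≥80% agricultural — satisfied.
(c) not (veteran) — met.
(2): T OR T OR T → true.
So Overall is not satisfied (F AND T).
Exception (≤ 10 employees) — not satisfied.
Result: main false OR exception false → false.

No — not exempt.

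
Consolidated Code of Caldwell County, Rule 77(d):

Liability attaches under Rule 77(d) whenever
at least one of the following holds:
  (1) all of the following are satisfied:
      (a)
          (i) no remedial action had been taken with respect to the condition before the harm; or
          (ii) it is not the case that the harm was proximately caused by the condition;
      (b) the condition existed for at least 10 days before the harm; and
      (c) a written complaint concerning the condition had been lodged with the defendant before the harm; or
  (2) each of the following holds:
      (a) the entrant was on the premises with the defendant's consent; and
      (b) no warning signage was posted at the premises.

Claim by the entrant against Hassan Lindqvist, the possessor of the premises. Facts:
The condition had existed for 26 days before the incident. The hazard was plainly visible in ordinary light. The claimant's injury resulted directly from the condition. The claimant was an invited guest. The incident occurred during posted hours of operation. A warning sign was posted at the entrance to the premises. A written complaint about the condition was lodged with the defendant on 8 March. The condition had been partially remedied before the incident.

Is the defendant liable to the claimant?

(i) no remedial action — fails.
(ii) not (proximate cause) — not satisfied.
So (a) is not satisfied (F OR F).
(b) condition ≥10 days old — satisfied.
(c) complaint lodged — satisfied.
So (1) is not satisfied (F AND T AND T).
(a) consent to enter — holds.
(b) no signage posted — fails.
So (2) is not satisfied (T AND F).
Overall = F OR F = false.

No — not liable.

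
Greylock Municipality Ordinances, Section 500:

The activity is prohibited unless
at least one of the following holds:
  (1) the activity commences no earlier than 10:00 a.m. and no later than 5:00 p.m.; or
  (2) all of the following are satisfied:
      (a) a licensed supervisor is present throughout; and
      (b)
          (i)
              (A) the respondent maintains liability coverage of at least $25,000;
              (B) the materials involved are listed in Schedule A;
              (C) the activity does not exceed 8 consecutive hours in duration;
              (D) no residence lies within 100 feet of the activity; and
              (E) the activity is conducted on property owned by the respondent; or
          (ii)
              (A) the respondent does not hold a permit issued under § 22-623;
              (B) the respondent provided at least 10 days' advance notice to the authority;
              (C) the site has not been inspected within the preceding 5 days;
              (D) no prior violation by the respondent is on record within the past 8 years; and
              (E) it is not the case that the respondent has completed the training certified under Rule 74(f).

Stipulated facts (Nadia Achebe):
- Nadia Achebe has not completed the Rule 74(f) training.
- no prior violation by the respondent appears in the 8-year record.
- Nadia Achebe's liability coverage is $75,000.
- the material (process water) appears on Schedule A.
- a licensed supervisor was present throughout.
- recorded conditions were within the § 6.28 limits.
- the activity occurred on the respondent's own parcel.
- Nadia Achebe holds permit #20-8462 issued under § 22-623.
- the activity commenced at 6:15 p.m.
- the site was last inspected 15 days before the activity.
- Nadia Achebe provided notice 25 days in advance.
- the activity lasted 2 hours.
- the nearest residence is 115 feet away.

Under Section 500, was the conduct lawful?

Yes — lawful.

(1) start within hours — fails.
(a) supervisor present — holds.
(A) coverage ≥ $25,000 — holds.
(B) Schedule A material — satisfied.
(C) ≤ 8 hrs duration — satisfied.
(D) no residence in 100 ft — satisfied.
(E) own property — holds.
So (i) is satisfied (T AND T AND T AND T AND T).
(A) not (holds permit) — not met.
(B) ≥10 days' notice — holds.
(C) not (site inspected) — holds.
(D) no prior violation — met.
(E) not (training certified) — met.
(ii): F AND T AND T AND T AND T → false.
(b) = T OR F = true.
(2) = T AND T = true.
Overall: F OR T → true.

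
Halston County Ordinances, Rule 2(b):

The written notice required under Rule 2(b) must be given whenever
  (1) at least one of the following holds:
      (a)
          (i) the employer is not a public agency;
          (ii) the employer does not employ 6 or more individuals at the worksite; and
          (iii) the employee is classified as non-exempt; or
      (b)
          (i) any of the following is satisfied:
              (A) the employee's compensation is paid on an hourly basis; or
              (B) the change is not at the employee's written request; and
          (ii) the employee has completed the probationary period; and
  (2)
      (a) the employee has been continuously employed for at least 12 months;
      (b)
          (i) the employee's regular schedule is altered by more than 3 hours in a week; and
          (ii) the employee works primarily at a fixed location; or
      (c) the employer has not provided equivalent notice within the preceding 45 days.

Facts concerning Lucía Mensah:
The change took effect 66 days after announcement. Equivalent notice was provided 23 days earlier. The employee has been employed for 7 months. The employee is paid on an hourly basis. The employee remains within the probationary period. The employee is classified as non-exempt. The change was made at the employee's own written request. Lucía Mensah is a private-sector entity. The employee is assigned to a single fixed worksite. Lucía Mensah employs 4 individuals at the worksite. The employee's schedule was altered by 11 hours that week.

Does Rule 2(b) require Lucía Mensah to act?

Yes — required.

(i) not (public agency) — met.
(ii) not (≥ 6 at site) — satisfied.
(iii) non-exempt — met.
(a): T AND T AND T → true.
(A) hourly-paid — satisfied.
(B) not employee-requested — not satisfied.
(i) = T OR F = true.
(ii) past probation — not satisfied.
(b): T AND F → false.
So (1) is satisfied (T OR F).
(a) tenure ≥ 12 mo. — not met.
(i) schedule shift > 3h — satisfied.
(ii) fixed location — met.
So (b) is satisfied (T AND T).
(c) no recent notice — not met.
(2) = F OR T OR F = true.
So Overall is satisfied (T AND T).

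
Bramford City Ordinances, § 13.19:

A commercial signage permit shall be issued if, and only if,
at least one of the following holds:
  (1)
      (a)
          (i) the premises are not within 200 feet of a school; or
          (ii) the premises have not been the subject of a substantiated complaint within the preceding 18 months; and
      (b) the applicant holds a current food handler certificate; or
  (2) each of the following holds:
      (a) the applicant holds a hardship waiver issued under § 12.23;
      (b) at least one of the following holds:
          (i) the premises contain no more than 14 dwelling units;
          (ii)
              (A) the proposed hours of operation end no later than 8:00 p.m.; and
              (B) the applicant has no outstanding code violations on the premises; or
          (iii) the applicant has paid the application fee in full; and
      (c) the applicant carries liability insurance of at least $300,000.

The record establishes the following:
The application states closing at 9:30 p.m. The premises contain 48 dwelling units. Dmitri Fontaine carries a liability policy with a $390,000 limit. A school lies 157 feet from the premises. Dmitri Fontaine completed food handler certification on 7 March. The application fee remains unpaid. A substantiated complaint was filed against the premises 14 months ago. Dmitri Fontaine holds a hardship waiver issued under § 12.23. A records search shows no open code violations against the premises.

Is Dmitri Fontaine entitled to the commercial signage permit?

(i) ≥200 ft from school — not satisfied.
(ii) no complaint in 18 mo. — fails.
(a) = F OR F = false.
(b) food handler cert. — holds.
So (1) is not satisfied (F AND T).
(a) hardship waiver — holds.
(i) ≤ 14 units — not met.
(A) closes by 8 p.m. — not satisfied.
(B) no code violations — satisfied.
(ii) = F AND T = false.
(iii) fee paid — fails.
So (b) is not satisfied (F OR F OR F).
(c) insurance ≥ $300,000 — met.
(2) = T AND F AND T = false.
Overall = F OR F = false.

No — denied.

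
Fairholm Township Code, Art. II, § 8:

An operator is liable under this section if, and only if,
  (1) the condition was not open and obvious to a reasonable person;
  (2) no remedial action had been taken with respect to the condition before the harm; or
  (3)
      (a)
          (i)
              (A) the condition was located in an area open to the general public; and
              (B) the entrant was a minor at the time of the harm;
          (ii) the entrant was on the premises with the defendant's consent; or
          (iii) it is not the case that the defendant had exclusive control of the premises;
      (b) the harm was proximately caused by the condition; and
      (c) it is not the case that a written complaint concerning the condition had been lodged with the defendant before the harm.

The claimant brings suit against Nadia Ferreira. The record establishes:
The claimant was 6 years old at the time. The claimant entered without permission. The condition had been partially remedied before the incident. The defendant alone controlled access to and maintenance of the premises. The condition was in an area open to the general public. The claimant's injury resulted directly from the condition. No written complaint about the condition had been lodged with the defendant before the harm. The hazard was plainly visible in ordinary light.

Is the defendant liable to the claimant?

(1) not open/obvious — fails.
(2) no remedial action — fails.
(A) public area — holds.
(B) entrant a minor — holds.
So (i) is satisfied (T AND T).
(ii) consent to enter — not met.
(iii) not (exclusive control) — not met.
(a) = T OR F OR F = true.
(b) proximate cause — satisfied.
(c) not (complaint lodged) — satisfied.
So (3) is satisfied (T AND T AND T).
Overall: F OR F OR T → true.

Yes — liable.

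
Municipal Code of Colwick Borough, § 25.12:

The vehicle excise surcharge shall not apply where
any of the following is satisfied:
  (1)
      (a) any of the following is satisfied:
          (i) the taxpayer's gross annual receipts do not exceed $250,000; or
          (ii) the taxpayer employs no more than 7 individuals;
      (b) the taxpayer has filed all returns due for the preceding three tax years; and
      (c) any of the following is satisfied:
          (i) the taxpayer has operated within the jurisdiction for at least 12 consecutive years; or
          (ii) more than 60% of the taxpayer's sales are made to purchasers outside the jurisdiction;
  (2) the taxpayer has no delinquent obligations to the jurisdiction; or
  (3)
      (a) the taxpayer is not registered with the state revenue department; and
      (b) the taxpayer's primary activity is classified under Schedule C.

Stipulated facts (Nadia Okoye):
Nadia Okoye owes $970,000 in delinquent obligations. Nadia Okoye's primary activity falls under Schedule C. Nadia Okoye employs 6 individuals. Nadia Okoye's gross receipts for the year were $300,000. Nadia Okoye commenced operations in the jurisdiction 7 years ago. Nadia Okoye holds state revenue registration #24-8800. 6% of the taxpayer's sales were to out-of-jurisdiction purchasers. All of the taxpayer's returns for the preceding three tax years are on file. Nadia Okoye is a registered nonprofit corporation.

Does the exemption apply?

No — not exempt.

(i) receipts ≤ $250,000 — fails.
(ii) ≤ 7 employees — met.
(a): F OR T → true.
(b) returns current — satisfied.
(i) ≥ 12 yrs in jurisdiction — not met.
(ii) >60% out-of-jur. sales — not met.
(c) = F OR F = false.
(1): T AND T AND F → false.
(2) no delinquency — not satisfied.
(a) not (state-registered) — not satisfied.
(b) Schedule C activity — met.
(3) = F AND T = false.
Overall = F OR F OR F = false.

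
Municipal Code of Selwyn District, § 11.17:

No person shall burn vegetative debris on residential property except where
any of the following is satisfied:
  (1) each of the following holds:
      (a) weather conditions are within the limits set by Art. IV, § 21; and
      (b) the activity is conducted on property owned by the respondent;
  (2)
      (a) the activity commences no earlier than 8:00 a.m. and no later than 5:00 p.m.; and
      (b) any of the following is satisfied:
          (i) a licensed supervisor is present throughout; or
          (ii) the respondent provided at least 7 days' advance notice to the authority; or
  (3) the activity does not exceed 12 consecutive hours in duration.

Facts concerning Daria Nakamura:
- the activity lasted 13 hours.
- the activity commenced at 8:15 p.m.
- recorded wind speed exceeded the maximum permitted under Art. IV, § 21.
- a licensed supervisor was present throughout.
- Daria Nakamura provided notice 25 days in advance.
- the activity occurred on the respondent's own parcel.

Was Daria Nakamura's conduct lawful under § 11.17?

No — unlawful.

(a) weather ok — not met.
(b) own property — satisfied.
(1) = F AND T = false.
(a) start within hours — fails.
(i) supervisor present — satisfied.
(ii) ≥7 days' notice — met.
So (b) is satisfied (T OR T).
(2) = F AND T = false.
(3) ≤ 12 hrs duration — not satisfied.
So Overall is not satisfied (F OR F OR F).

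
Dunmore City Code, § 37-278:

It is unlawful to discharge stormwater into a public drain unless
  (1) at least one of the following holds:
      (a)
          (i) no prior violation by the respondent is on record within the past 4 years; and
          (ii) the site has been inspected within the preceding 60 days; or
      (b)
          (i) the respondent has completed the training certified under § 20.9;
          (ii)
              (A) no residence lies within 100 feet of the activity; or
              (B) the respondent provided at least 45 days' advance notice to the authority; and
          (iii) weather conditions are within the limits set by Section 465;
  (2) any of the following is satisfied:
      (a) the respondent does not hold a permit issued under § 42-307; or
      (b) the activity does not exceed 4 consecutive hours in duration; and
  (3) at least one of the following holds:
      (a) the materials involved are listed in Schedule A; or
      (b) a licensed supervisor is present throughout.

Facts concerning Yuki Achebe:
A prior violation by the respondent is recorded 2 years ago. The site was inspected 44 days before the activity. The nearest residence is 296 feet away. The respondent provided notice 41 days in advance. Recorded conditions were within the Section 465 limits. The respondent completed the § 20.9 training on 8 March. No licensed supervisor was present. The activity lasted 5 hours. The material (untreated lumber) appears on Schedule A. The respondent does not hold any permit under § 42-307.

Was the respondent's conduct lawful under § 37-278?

(i) no prior violation — not met.
(ii) site inspected — satisfied.
(a): F AND T → false.
(i) training certified — met.
(A) no residence in 100 ft — satisfied.
(B) ≥45 days' notice — not met.
(ii): T OR F → true.
(iii) weather ok — met.
(b): T AND T AND T → true.
So (1) is satisfied (F OR T).
(a) not (holds permit) — met.
(b) ≤ 4 hrs duration — not satisfied.
(2) = T OR F = true.
(a) Schedule A material — met.
(b) supervisor present — not satisfied.
(3): T OR F → true.
Overall: T AND T AND T → true.

Yes — lawful.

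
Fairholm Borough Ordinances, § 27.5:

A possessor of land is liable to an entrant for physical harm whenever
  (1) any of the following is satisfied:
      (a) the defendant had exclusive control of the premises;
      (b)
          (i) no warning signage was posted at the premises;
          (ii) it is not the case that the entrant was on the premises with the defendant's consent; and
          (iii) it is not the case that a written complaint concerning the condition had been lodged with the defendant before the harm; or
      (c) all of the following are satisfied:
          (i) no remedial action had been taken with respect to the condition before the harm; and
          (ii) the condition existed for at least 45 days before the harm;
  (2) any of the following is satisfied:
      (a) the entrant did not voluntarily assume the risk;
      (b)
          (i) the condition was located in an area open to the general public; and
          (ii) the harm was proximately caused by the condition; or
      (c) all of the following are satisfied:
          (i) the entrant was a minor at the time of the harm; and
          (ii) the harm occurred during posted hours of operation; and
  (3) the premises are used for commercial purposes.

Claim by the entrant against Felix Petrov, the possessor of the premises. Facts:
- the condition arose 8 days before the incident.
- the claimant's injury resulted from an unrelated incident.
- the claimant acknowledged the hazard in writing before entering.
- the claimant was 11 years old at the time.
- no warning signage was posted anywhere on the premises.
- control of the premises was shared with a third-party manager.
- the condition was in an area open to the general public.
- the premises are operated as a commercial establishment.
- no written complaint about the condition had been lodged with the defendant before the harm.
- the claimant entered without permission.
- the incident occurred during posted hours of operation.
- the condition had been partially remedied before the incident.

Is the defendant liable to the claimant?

(a) exclusive control — not satisfied.
(i) no signage posted — satisfied.
(ii) not (consent to enter) — holds.
(iii) not (complaint lodged) — satisfied.
(b) = T AND T AND T = true.
(i) no remedial action — not satisfied.
(ii) condition ≥45 days old — fails.
So (c) is not satisfied (F AND F).
(1) = F OR T OR F = true.
(a) no assumed risk — fails.
(i) public area — holds.
(ii) proximate cause — fails.
(b) = T AND F = false.
(i) entrant a minor — met.
(ii) during posted hours — satisfied.
(c): T AND T → true.
(2) = F OR F OR T = true.
(3) commercial use — satisfied.
Overall = T AND T AND T = true.

Yes — liable.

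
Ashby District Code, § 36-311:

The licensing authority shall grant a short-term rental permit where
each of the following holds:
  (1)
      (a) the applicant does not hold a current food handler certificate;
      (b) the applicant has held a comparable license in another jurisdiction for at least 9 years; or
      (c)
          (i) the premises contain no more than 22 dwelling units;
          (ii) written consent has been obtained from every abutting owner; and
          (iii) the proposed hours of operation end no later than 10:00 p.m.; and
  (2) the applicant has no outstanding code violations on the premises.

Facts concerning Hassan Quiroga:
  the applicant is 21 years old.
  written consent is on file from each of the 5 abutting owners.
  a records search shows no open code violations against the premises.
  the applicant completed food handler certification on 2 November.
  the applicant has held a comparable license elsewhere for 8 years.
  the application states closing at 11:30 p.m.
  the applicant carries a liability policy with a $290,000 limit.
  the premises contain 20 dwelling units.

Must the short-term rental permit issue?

No — denied.

(a) not (food handler cert.) — not met.
(b) prior license ≥ 9 yr — not met.
(i) ≤ 22 units — holds.
(ii) all abutters consent — holds.
(iii) closes by 10 p.m. — not satisfied.
(c): T AND T AND F → false.
(1) = F OR F OR F = false.
(2) no code violations — holds.
Overall = F AND T = false.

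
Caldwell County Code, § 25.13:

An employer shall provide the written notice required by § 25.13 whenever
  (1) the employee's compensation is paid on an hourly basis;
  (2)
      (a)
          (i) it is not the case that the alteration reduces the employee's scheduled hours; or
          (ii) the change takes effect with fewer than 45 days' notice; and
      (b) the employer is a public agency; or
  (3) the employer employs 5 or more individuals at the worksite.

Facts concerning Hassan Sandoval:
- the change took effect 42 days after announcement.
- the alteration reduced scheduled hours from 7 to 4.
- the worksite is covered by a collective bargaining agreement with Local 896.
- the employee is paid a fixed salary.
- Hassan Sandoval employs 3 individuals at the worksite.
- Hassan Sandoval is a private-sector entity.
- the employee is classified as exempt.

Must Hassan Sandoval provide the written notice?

(1) hourly-paid — not met.
(i) not (hours reduced) — fails.
(ii) < 45 days' notice — satisfied.
(a) = F OR T = true.
(b) public agency — not met.
So (2) is not satisfied (T AND F).
(3) ≥ 5 at site — not satisfied.
So Overall is not satisfied (F OR F OR F).

No — not required.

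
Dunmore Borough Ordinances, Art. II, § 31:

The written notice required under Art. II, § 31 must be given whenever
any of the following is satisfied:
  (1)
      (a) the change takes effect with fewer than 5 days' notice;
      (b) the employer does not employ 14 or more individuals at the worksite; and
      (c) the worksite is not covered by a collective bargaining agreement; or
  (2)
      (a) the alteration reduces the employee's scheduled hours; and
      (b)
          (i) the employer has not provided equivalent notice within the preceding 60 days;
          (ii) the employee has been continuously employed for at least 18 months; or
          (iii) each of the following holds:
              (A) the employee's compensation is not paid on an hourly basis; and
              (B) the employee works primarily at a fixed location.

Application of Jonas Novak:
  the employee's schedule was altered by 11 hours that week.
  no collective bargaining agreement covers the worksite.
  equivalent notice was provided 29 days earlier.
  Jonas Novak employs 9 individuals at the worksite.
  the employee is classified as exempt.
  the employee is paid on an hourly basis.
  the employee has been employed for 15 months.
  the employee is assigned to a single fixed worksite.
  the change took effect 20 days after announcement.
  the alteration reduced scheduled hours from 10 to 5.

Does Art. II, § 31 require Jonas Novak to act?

(a) < 5 days' notice — not satisfied.
(b) not (≥ 14 at site) — holds.
(c) no CBA — satisfied.
(1) = F AND T AND T = false.
(a) hours reduced — holds.
(i) no recent notice — not satisfied.
(ii) tenure ≥ 18 mo. — not met.
(A) not (hourly-paid) — fails.
(B) fixed location — holds.
(iii): F AND T → false.
(b) = F OR F OR F = false.
(2) = T AND F = false.
Overall = F OR F = false.

No — not required.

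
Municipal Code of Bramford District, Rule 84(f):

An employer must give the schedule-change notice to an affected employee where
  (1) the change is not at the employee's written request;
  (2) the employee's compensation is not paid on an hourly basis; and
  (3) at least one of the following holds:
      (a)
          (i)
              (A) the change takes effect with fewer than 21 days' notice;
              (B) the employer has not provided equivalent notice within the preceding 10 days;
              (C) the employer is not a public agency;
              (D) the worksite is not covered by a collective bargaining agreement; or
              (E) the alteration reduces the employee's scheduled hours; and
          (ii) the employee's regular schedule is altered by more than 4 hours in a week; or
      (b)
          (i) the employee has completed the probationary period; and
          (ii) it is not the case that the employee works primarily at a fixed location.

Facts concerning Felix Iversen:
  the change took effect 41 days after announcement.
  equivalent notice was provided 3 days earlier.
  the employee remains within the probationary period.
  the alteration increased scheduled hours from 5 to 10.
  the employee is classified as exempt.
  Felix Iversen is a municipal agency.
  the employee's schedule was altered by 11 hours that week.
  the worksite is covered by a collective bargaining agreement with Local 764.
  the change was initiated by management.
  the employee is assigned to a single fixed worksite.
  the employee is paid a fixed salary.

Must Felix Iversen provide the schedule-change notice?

(1) not employee-requested — holds.
(2) not (hourly-paid) — satisfied.
(A) < 21 days' notice — fails.
(B) no recent notice — fails.
(C) not (public agency) — not satisfied.
(D) no CBA — not met.
(E) hours reduced — not met.
(i): F OR F OR F OR F OR F → false.
(ii) schedule shift > 4h — holds.
So (a) is not satisfied (F AND T).
(i) past probation — fails.
(ii) not (fixed location) — not met.
(b): F AND F → false.
(3) = F OR F = false.
Overall = T AND T AND F = false.

No — not required.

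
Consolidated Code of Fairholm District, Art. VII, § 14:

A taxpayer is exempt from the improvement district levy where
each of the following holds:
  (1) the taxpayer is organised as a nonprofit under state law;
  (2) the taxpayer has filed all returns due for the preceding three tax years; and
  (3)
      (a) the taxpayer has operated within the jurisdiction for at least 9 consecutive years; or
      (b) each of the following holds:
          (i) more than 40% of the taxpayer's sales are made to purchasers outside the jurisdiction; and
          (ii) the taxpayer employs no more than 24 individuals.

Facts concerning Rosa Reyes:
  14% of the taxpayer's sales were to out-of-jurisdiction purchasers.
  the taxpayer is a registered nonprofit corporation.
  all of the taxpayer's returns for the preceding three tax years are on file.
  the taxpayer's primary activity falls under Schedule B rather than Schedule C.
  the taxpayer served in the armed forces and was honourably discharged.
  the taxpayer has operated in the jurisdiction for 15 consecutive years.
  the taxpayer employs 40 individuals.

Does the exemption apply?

Yes — exempt.

(1) nonprofit — holds.
(2) returns current — met.
(a) ≥ 9 yrs in jurisdiction — satisfied.
(i) >40% out-of-jur. sales — not met.
(ii) ≤ 24 employees — fails.
(b) = F AND F = false.
So (3) is satisfied (T OR F).
So Overall is satisfied (T AND T AND T).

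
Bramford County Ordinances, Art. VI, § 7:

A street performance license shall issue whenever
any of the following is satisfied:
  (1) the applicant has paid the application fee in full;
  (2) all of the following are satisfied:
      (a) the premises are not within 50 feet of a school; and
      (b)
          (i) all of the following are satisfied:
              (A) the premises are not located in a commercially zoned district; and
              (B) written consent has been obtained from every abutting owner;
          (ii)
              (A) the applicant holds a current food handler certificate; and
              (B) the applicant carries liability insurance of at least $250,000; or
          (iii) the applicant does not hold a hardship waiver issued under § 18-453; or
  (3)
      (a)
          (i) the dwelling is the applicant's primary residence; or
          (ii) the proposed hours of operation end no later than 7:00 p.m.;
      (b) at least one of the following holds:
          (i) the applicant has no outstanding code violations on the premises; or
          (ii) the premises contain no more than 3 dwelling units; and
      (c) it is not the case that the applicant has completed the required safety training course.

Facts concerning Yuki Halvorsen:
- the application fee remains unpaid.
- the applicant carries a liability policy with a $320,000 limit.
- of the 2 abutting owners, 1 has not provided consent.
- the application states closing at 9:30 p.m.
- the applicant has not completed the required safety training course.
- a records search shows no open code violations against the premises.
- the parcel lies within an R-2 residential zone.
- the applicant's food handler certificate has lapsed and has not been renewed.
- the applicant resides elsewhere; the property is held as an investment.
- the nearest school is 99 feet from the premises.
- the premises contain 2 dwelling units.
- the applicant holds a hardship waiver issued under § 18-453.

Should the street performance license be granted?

(1) fee paid — fails.
(a) ≥50 ft from school — satisfied.
(A) not (commercially zoned) — satisfied.
(B) all abutters consent — not satisfied.
So (i) is not satisfied (T AND F).
(A) food handler cert. — not met.
(B) insurance ≥ $250,000 — satisfied.
(ii): F AND T → false.
(iii) not (hardship waiver) — not satisfied.
(b) = F OR F OR F = false.
(2): T AND F → false.
(i) primary residence — not satisfied.
(ii) closes by 7 p.m. — not satisfied.
(a) = F OR F = false.
(i) no code violations — satisfied.
(ii) ≤ 3 units — satisfied.
So (b) is satisfied (T OR T).
(c) not (safety training) — met.
So (3) is not satisfied (F AND T AND T).
So Overall is not satisfied (F OR F OR F).

No — denied.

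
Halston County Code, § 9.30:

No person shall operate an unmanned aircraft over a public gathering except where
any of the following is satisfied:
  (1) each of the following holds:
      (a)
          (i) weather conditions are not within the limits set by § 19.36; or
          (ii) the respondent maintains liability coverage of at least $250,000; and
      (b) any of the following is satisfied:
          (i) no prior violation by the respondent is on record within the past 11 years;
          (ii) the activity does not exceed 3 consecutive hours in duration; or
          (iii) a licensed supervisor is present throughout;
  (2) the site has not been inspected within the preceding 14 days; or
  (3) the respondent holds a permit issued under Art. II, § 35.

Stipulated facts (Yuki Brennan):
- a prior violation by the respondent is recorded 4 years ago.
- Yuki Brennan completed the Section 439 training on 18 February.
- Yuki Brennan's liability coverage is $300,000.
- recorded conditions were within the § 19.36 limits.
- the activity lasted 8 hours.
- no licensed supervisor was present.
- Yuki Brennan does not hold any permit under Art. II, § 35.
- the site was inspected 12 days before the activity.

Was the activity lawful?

No — unlawful.

(i) not (weather ok) — not met.
(ii) coverage ≥ $250,000 — satisfied.
(a) = F OR T = true.
(i) no prior violation — not satisfied.
(ii) ≤ 3 hrs duration — fails.
(iii) supervisor present — not satisfied.
(b) = F OR F OR F = false.
So (1) is not satisfied (T AND F).
(2) not (site inspected) — fails.
(3) holds permit — not met.
Overall: F OR F OR F → false.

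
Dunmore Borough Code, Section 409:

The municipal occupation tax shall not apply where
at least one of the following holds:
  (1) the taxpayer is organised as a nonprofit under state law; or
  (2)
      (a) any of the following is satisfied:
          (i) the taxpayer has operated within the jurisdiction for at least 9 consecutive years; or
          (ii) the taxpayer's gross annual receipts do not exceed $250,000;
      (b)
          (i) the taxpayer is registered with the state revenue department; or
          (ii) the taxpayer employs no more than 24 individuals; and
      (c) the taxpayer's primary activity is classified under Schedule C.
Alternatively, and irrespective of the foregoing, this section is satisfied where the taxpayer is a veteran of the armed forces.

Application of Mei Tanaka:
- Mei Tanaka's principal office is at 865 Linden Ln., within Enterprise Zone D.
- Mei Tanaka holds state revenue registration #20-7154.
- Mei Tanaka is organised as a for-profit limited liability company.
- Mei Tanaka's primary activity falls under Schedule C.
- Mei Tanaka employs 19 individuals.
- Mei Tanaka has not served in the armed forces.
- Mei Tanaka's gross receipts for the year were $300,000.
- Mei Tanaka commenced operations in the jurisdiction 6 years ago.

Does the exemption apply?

(1) nonprofit — fails.
(i) ≥ 9 yrs in jurisdiction — not satisfied.
(ii) receipts ≤ $250,000 — not met.
(a) = F OR F = false.
(i) state-registered — met.
(ii) ≤ 24 employees — holds.
(b) = T OR T = true.
(c) Schedule C activity — holds.
(2): F AND T AND T → false.
Overall = F OR F = false.
Exception (veteran) — not satisfied.
Result: main false OR exception false → false.

No — not exempt.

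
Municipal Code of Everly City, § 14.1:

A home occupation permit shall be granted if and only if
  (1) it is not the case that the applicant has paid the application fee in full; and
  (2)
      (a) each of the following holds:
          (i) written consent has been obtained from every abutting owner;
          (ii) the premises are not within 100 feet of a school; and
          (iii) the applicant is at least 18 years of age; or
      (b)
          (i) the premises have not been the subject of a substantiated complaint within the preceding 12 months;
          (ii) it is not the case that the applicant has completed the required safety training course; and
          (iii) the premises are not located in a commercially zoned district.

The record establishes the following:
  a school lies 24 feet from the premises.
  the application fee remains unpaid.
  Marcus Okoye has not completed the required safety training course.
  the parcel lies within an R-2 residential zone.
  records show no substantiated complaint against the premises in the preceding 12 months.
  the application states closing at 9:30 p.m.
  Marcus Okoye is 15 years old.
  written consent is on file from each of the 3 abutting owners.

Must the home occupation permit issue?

(1) not (fee paid) — met.
(i) all abutters consent — holds.
(ii) ≥100 ft from school — not satisfied.
(iii) age ≥ 18 — not met.
So (a) is not satisfied (T AND F AND F).
(i) no complaint in 12 mo. — holds.
(ii) not (safety training) — met.
(iii) not (commercially zoned) — met.
(b) = T AND T AND T = true.
(2): F OR T → true.
Overall = T AND T = true.

Yes — granted.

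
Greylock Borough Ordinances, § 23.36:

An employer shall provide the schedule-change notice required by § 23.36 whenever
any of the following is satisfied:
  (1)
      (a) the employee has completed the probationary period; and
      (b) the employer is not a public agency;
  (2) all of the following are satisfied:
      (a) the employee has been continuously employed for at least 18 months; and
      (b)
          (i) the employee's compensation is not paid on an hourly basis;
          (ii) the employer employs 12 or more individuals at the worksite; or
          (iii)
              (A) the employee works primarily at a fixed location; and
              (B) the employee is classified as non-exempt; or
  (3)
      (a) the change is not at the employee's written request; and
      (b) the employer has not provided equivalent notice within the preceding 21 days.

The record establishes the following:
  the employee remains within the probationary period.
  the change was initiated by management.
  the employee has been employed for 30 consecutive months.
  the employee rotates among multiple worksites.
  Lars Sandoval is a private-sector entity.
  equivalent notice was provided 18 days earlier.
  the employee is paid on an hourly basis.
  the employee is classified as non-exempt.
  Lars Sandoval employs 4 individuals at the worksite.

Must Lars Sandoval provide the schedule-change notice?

No — not required.

(a) past probation — fails.
(b) not (public agency) — satisfied.
(1) = F AND T = false.
(a) tenure ≥ 18 mo. — satisfied.
(i) not (hourly-paid) — not met.
(ii) ≥ 12 at site — not satisfied.
(A) fixed location — fails.
(B) non-exempt — met.
So (iii) is not satisfied (F AND T).
(b): F OR F OR F → false.
So (2) is not satisfied (T AND F).
(a) not employee-requested — satisfied.
(b) no recent notice — not satisfied.
So (3) is not satisfied (T AND F).
Overall: F OR F OR F → false.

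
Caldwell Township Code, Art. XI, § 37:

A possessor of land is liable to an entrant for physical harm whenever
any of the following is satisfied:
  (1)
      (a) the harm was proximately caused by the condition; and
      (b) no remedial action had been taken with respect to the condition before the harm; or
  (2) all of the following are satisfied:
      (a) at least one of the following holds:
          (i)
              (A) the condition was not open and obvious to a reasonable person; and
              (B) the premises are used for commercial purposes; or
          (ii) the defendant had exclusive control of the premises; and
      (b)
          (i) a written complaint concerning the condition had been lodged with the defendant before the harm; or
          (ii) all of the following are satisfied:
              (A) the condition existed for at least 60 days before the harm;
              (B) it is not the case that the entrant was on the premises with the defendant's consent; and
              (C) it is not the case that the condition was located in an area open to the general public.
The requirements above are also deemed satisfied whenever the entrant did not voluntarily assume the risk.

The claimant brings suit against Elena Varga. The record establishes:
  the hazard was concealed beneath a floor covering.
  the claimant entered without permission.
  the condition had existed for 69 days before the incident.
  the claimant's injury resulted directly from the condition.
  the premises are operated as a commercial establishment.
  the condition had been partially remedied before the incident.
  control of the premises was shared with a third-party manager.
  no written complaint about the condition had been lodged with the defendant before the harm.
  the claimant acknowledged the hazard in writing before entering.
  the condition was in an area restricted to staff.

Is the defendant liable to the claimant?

Yes — liable.

(a) proximate cause — holds.
(b) no remedial action — fails.
(1) = T AND F = false.
(A) not open/obvious — holds.
(B) commercial use — met.
(i): T AND T → true.
(ii) exclusive control — fails.
(a) = T OR F = true.
(i) complaint lodged — not satisfied.
(A) condition ≥60 days old — met.
(B) not (consent to enter) — holds.
(C) not (public area) — met.
So (ii) is satisfied (T AND T AND T).
(b): F OR T → true.
So (2) is satisfied (T AND T).
So Overall is satisfied (F OR T).
Exception (no assumed risk) — not satisfied.
Result: main true OR exception false → true.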